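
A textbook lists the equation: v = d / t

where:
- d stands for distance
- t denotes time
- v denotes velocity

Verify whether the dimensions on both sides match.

Yes

d (distance) has dimensions [L].
t (time) has dimensions [T].
v (velocity) has dimensions [L T^-1].

Left side: [L T^-1]
Right side: [L T^-1]

Both sides have the same dimensions, so the equation is dimensionally consistent.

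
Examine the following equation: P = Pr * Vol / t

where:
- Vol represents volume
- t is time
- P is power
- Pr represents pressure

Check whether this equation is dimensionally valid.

Yes

Vol (volume) has dimensions [L^3].
t (time) has dimensions [T].
P (power) has dimensions [L^2 M T^-3].
Pr (pressure) has dimensions [L^-1 M T^-2].

Left side: [L^2 M T^-3]
Right side: [L^2 M T^-3]

Both sides have the same dimensions, so the equation is dimensionally consistent.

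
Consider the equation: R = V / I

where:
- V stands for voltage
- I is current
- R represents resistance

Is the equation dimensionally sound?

Yes

V (voltage) has dimensions [I^-1 L^2 M T^-3].
I (current) has dimensions [I].
R (resistance) has dimensions [I^-2 L^2 M T^-3].

Left side: [I^-2 L^2 M T^-3]
Right side: [I^-2 L^2 M T^-3]

Both sides have the same dimensions, so the equation is dimensionally consistent.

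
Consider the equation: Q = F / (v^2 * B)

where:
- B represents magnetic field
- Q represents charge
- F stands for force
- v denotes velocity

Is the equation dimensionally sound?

No

B (magnetic field) has dimensions [I^-1 M T^-2].
Q (charge) has dimensions [I T].
F (force) has dimensions [L M T^-2].
v (velocity) has dimensions [L T^-1].

Left side: [I T]
Right side: [I L^-1 T^2]

The two sides have different dimensions, so the equation is NOT dimensionally consistent.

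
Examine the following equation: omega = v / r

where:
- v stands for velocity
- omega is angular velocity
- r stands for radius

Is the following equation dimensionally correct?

Yes

v (velocity) has dimensions [L T^-1].
omega (angular velocity) has dimensions [T^-1].
r (radius) has dimensions [L].

Left side: [T^-1]
Right side: [T^-1]

Both sides have the same dimensions, so the equation is dimensionally consistent.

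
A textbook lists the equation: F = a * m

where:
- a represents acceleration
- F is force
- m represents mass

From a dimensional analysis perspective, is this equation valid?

Yes

a (acceleration) has dimensions [L T^-2].
F (force) has dimensions [L M T^-2].
m (mass) has dimensions [M].

Left side: [L M T^-2]
Right side: [L M T^-2]

Both sides have the same dimensions, so the equation is dimensionally consistent.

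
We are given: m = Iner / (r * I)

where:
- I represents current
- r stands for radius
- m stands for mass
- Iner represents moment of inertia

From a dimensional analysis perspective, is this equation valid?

No

I (current) has dimensions [I].
r (radius) has dimensions [L].
m (mass) has dimensions [M].
Iner (moment of inertia) has dimensions [L^2 M].

Left side: [M]
Right side: [I^-1 L M]

The two sides have different dimensions, so the equation is NOT dimensionally consistent.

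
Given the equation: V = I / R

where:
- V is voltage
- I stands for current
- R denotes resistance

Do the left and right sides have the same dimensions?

No

V (voltage) has dimensions [I^-1 L^2 M T^-3].
I (current) has dimensions [I].
R (resistance) has dimensions [I^-2 L^2 M T^-3].

Left side: [I^-1 L^2 M T^-3]
Right side: [I^3 L^-2 M^-1 T^3]

The two sides have different dimensions, so the equation is NOT dimensionally consistent.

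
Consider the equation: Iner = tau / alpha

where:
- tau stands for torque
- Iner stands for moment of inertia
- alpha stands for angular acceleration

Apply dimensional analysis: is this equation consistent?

Yes

tau (torque) has dimensions [L^2 M T^-2].
Iner (moment of inertia) has dimensions [L^2 M].
alpha (angular acceleration) has dimensions [T^-2].

Left side: [L^2 M]
Right side: [L^2 M]

Both sides have the same dimensions, so the equation is dimensionally consistent.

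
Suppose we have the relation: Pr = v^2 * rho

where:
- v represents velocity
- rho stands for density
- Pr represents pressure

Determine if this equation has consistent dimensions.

Yes

v (velocity) has dimensions [L T^-1].
rho (density) has dimensions [L^-3 M].
Pr (pressure) has dimensions [L^-1 M T^-2].

Left side: [L^-1 M T^-2]
Right side: [L^-1 M T^-2]

Both sides have the same dimensions, so the equation is dimensionally consistent.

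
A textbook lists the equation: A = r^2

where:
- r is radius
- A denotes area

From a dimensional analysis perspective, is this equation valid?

Yes

r (radius) has dimensions [L].
A (area) has dimensions [L^2].

Left side: [L^2]
Right side: [L^2]

Both sides have the same dimensions, so the equation is dimensionally consistent.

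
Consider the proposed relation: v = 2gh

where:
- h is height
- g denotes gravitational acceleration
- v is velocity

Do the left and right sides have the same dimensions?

No

h (height) has dimensions [L].
g (gravitational acceleration) has dimensions [L T^-2].
v (velocity) has dimensions [L T^-1].

Left side: [L T^-1]
Right side: [L^2 T^-2]

The two sides have different dimensions, so the equation is NOT dimensionally consistent.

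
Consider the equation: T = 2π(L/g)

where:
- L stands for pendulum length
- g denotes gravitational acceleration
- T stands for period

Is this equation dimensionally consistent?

No

L (pendulum length) has dimensions [L].
g (gravitational acceleration) has dimensions [L T^-2].
T (period) has dimensions [T].

Left side: [T]
Right side: [T^2]

The two sides have different dimensions, so the equation is NOT dimensionally consistent.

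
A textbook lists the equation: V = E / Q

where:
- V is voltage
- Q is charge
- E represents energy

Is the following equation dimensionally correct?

Yes

V (voltage) has dimensions [I^-1 L^2 M T^-3].
Q (charge) has dimensions [I T].
E (energy) has dimensions [L^2 M T^-2].

Left side: [I^-1 L^2 M T^-3]
Right side: [I^-1 L^2 M T^-3]

Both sides have the same dimensions, so the equation is dimensionally consistent.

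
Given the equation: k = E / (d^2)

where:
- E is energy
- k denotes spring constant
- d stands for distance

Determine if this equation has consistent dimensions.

Yes

E (energy) has dimensions [L^2 M T^-2].
k (spring constant) has dimensions [M T^-2].
d (distance) has dimensions [L].

Left side: [M T^-2]
Right side: [M T^-2]

Both sides have the same dimensions, so the equation is dimensionally consistent.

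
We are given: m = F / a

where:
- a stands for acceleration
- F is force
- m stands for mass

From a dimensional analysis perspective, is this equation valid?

Yes

a (acceleration) has dimensions [L T^-2].
F (force) has dimensions [L M T^-2].
m (mass) has dimensions [M].

Left side: [M]
Right side: [M]

Both sides have the same dimensions, so the equation is dimensionally consistent.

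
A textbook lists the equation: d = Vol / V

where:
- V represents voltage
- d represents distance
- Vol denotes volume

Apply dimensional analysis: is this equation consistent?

No

V (voltage) has dimensions [I^-1 L^2 M T^-3].
d (distance) has dimensions [L].
Vol (volume) has dimensions [L^3].

Left side: [L]
Right side: [I L M^-1 T^3]

The two sides have different dimensions, so the equation is NOT dimensionally consistent.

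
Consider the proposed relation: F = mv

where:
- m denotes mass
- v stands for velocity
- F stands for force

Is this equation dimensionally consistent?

No

m (mass) has dimensions [M].
v (velocity) has dimensions [L T^-1].
F (force) has dimensions [L M T^-2].

Left side: [L M T^-2]
Right side: [L M T^-1]

The two sides have different dimensions, so the equation is NOT dimensionally consistent.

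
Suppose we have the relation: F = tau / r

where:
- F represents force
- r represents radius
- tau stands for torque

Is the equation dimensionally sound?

Yes

F (force) has dimensions [L M T^-2].
r (radius) has dimensions [L].
tau (torque) has dimensions [L^2 M T^-2].

Left side: [L M T^-2]
Right side: [L M T^-2]

Both sides have the same dimensions, so the equation is dimensionally consistent.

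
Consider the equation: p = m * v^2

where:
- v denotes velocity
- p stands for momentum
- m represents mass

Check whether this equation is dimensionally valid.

No

v (velocity) has dimensions [L T^-1].
p (momentum) has dimensions [L M T^-1].
m (mass) has dimensions [M].

Left side: [L M T^-1]
Right side: [L^2 M T^-2]

The two sides have different dimensions, so the equation is NOT dimensionally consistent.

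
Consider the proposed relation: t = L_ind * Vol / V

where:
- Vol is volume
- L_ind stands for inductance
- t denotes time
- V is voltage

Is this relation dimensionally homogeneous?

No

Vol (volume) has dimensions [L^3].
L_ind (inductance) has dimensions [I^-2 L^2 M T^-2].
t (time) has dimensions [T].
V (voltage) has dimensions [I^-1 L^2 M T^-3].

Left side: [T]
Right side: [I^-1 L^3 T]

The two sides have different dimensions, so the equation is NOT dimensionally consistent.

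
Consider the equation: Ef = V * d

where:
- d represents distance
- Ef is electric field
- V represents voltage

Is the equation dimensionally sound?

No

d (distance) has dimensions [L].
Ef (electric field) has dimensions [I^-1 L M T^-3].
V (voltage) has dimensions [I^-1 L^2 M T^-3].

Left side: [I^-1 L M T^-3]
Right side: [I^-1 L^3 M T^-3]

The two sides have different dimensions, so the equation is NOT dimensionally consistent.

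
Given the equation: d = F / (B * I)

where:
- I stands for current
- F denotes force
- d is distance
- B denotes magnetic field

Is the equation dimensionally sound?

Yes

I (current) has dimensions [I].
F (force) has dimensions [L M T^-2].
d (distance) has dimensions [L].
B (magnetic field) has dimensions [I^-1 M T^-2].

Left side: [L]
Right side: [L]

Both sides have the same dimensions, so the equation is dimensionally consistent.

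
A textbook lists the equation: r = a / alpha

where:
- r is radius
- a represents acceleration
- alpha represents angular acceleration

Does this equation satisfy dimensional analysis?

Yes

r (radius) has dimensions [L].
a (acceleration) has dimensions [L T^-2].
alpha (angular acceleration) has dimensions [T^-2].

Left side: [L]
Right side: [L]

Both sides have the same dimensions, so the equation is dimensionally consistent.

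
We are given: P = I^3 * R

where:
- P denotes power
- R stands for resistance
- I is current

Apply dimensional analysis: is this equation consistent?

No

P (power) has dimensions [L^2 M T^-3].
R (resistance) has dimensions [I^-2 L^2 M T^-3].
I (current) has dimensions [I].

Left side: [L^2 M T^-3]
Right side: [I L^2 M T^-3]

The two sides have different dimensions, so the equation is NOT dimensionally consistent.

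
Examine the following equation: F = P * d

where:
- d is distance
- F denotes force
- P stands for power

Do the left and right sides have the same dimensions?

No

d (distance) has dimensions [L].
F (force) has dimensions [L M T^-2].
P (power) has dimensions [L^2 M T^-3].

Left side: [L M T^-2]
Right side: [L^3 M T^-3]

The two sides have different dimensions, so the equation is NOT dimensionally consistent.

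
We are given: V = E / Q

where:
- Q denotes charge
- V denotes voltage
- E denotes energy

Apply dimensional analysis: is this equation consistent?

Yes

Q (charge) has dimensions [I T].
V (voltage) has dimensions [I^-1 L^2 M T^-3].
E (energy) has dimensions [L^2 M T^-2].

Left side: [I^-1 L^2 M T^-3]
Right side: [I^-1 L^2 M T^-3]

Both sides have the same dimensions, so the equation is dimensionally consistent.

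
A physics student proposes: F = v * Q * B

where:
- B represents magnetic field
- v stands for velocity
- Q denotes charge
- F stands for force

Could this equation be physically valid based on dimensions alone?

Yes

B (magnetic field) has dimensions [I^-1 M T^-2].
v (velocity) has dimensions [L T^-1].
Q (charge) has dimensions [I T].
F (force) has dimensions [L M T^-2].

Left side: [L M T^-2]
Right side: [L M T^-2]

Both sides have the same dimensions, so the equation is dimensionally consistent.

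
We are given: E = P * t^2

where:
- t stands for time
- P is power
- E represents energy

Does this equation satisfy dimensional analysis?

No

t (time) has dimensions [T].
P (power) has dimensions [L^2 M T^-3].
E (energy) has dimensions [L^2 M T^-2].

Left side: [L^2 M T^-2]
Right side: [L^2 M T^-1]

The two sides have different dimensions, so the equation is NOT dimensionally consistent.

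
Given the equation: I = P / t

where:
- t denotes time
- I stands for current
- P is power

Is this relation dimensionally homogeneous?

No

t (time) has dimensions [T].
I (current) has dimensions [I].
P (power) has dimensions [L^2 M T^-3].

Left side: [I]
Right side: [L^2 M T^-4]

The two sides have different dimensions, so the equation is NOT dimensionally consistent.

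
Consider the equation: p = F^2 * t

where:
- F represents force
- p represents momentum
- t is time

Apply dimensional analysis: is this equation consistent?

No

F (force) has dimensions [L M T^-2].
p (momentum) has dimensions [L M T^-1].
t (time) has dimensions [T].

Left side: [L M T^-1]
Right side: [L^2 M^2 T^-3]

The two sides have different dimensions, so the equation is NOT dimensionally consistent.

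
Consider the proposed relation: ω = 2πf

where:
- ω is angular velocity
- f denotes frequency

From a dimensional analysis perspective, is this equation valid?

Yes

ω (angular velocity) has dimensions [T^-1].
f (frequency) has dimensions [T^-1].

Left side: [T^-1]
Right side: [T^-1]

Both sides have the same dimensions, so the equation is dimensionally consistent.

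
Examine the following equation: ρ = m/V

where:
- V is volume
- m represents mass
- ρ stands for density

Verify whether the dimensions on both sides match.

Yes

V (volume) has dimensions [L^3].
m (mass) has dimensions [M].
ρ (density) has dimensions [L^-3 M].

Left side: [L^-3 M]
Right side: [L^-3 M]

Both sides have the same dimensions, so the equation is dimensionally consistent.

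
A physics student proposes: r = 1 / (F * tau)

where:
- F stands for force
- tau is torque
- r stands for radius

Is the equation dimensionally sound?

No

F (force) has dimensions [L M T^-2].
tau (torque) has dimensions [L^2 M T^-2].
r (radius) has dimensions [L].

Left side: [L]
Right side: [L^-3 M^-2 T^4]

The two sides have different dimensions, so the equation is NOT dimensionally consistent.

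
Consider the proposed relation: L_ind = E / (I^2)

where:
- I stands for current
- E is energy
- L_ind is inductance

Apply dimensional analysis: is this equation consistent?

Yes

I (current) has dimensions [I].
E (energy) has dimensions [L^2 M T^-2].
L_ind (inductance) has dimensions [I^-2 L^2 M T^-2].

Left side: [I^-2 L^2 M T^-2]
Right side: [I^-2 L^2 M T^-2]

Both sides have the same dimensions, so the equation is dimensionally consistent.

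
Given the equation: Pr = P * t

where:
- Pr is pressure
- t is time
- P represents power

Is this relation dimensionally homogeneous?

No

Pr (pressure) has dimensions [L^-1 M T^-2].
t (time) has dimensions [T].
P (power) has dimensions [L^2 M T^-3].

Left side: [L^-1 M T^-2]
Right side: [L^2 M T^-2]

The two sides have different dimensions, so the equation is NOT dimensionally consistent.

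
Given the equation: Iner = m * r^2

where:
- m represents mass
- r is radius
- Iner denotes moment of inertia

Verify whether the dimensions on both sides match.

Yes

m (mass) has dimensions [M].
r (radius) has dimensions [L].
Iner (moment of inertia) has dimensions [L^2 M].

Left side: [L^2 M]
Right side: [L^2 M]

Both sides have the same dimensions, so the equation is dimensionally consistent.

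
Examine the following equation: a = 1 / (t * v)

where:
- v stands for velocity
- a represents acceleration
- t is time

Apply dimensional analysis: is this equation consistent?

No

v (velocity) has dimensions [L T^-1].
a (acceleration) has dimensions [L T^-2].
t (time) has dimensions [T].

Left side: [L T^-2]
Right side: [L^-1]

The two sides have different dimensions, so the equation is NOT dimensionally consistent.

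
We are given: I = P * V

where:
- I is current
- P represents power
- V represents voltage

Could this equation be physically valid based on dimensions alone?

No

I (current) has dimensions [I].
P (power) has dimensions [L^2 M T^-3].
V (voltage) has dimensions [I^-1 L^2 M T^-3].

Left side: [I]
Right side: [I^-1 L^4 M^2 T^-6]

The two sides have different dimensions, so the equation is NOT dimensionally consistent.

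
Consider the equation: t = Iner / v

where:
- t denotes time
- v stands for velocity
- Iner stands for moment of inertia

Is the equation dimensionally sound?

No

t (time) has dimensions [T].
v (velocity) has dimensions [L T^-1].
Iner (moment of inertia) has dimensions [L^2 M].

Left side: [T]
Right side: [L M T]

The two sides have different dimensions, so the equation is NOT dimensionally consistent.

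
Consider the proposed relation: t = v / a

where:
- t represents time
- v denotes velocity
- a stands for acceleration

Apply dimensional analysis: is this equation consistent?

Yes

t (time) has dimensions [T].
v (velocity) has dimensions [L T^-1].
a (acceleration) has dimensions [L T^-2].

Left side: [T]
Right side: [T]

Both sides have the same dimensions, so the equation is dimensionally consistent.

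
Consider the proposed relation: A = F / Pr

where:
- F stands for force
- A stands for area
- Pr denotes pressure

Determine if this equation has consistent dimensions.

Yes

F (force) has dimensions [L M T^-2].
A (area) has dimensions [L^2].
Pr (pressure) has dimensions [L^-1 M T^-2].

Left side: [L^2]
Right side: [L^2]

Both sides have the same dimensions, so the equation is dimensionally consistent.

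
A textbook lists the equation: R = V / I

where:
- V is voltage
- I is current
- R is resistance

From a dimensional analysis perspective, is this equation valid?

Yes

V (voltage) has dimensions [I^-1 L^2 M T^-3].
I (current) has dimensions [I].
R (resistance) has dimensions [I^-2 L^2 M T^-3].

Left side: [I^-2 L^2 M T^-3]
Right side: [I^-2 L^2 M T^-3]

Both sides have the same dimensions, so the equation is dimensionally consistent.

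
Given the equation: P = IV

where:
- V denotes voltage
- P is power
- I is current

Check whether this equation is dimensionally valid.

Yes

V (voltage) has dimensions [I^-1 L^2 M T^-3].
P (power) has dimensions [L^2 M T^-3].
I (current) has dimensions [I].

Left side: [L^2 M T^-3]
Right side: [L^2 M T^-3]

Both sides have the same dimensions, so the equation is dimensionally consistent.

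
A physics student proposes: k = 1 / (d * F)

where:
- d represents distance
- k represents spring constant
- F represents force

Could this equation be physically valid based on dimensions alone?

No

d (distance) has dimensions [L].
k (spring constant) has dimensions [M T^-2].
F (force) has dimensions [L M T^-2].

Left side: [M T^-2]
Right side: [L^-2 M^-1 T^2]

The two sides have different dimensions, so the equation is NOT dimensionally consistent.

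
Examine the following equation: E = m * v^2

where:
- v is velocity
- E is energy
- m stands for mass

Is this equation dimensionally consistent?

Yes

v (velocity) has dimensions [L T^-1].
E (energy) has dimensions [L^2 M T^-2].
m (mass) has dimensions [M].

Left side: [L^2 M T^-2]
Right side: [L^2 M T^-2]

Both sides have the same dimensions, so the equation is dimensionally consistent.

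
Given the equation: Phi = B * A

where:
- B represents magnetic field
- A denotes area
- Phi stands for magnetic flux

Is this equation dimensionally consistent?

Yes

B (magnetic field) has dimensions [I^-1 M T^-2].
A (area) has dimensions [L^2].
Phi (magnetic flux) has dimensions [I^-1 L^2 M T^-2].

Left side: [I^-1 L^2 M T^-2]
Right side: [I^-1 L^2 M T^-2]

Both sides have the same dimensions, so the equation is dimensionally consistent.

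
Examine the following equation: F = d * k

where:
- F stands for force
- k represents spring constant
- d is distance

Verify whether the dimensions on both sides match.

Yes

F (force) has dimensions [L M T^-2].
k (spring constant) has dimensions [M T^-2].
d (distance) has dimensions [L].

Left side: [L M T^-2]
Right side: [L M T^-2]

Both sides have the same dimensions, so the equation is dimensionally consistent.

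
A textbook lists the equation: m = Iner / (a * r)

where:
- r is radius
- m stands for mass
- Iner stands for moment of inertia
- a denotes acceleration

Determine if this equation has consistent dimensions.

No

r (radius) has dimensions [L].
m (mass) has dimensions [M].
Iner (moment of inertia) has dimensions [L^2 M].
a (acceleration) has dimensions [L T^-2].

Left side: [M]
Right side: [M T^2]

The two sides have different dimensions, so the equation is NOT dimensionally consistent.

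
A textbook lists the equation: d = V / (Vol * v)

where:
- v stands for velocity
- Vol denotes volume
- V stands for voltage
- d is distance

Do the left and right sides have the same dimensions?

No

v (velocity) has dimensions [L T^-1].
Vol (volume) has dimensions [L^3].
V (voltage) has dimensions [I^-1 L^2 M T^-3].
d (distance) has dimensions [L].

Left side: [L]
Right side: [I^-1 L^-2 M T^-2]

The two sides have different dimensions, so the equation is NOT dimensionally consistent.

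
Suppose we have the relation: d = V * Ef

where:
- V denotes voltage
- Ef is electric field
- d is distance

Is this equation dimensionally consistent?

No

V (voltage) has dimensions [I^-1 L^2 M T^-3].
Ef (electric field) has dimensions [I^-1 L M T^-3].
d (distance) has dimensions [L].

Left side: [L]
Right side: [I^-2 L^3 M^2 T^-6]

The two sides have different dimensions, so the equation is NOT dimensionally consistent.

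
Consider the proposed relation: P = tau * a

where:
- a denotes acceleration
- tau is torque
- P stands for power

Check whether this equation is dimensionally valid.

No

a (acceleration) has dimensions [L T^-2].
tau (torque) has dimensions [L^2 M T^-2].
P (power) has dimensions [L^2 M T^-3].

Left side: [L^2 M T^-3]
Right side: [L^3 M T^-4]

The two sides have different dimensions, so the equation is NOT dimensionally consistent.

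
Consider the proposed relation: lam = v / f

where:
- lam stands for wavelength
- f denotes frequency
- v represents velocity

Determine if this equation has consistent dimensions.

Yes

lam (wavelength) has dimensions [L].
f (frequency) has dimensions [T^-1].
v (velocity) has dimensions [L T^-1].

Left side: [L]
Right side: [L]

Both sides have the same dimensions, so the equation is dimensionally consistent.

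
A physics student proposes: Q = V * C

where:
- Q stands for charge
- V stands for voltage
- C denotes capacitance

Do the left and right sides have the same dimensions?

Yes

Q (charge) has dimensions [I T].
V (voltage) has dimensions [I^-1 L^2 M T^-3].
C (capacitance) has dimensions [I^2 L^-2 M^-1 T^4].

Left side: [I T]
Right side: [I T]

Both sides have the same dimensions, so the equation is dimensionally consistent.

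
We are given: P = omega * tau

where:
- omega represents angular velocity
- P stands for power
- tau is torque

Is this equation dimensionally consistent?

Yes

omega (angular velocity) has dimensions [T^-1].
P (power) has dimensions [L^2 M T^-3].
tau (torque) has dimensions [L^2 M T^-2].

Left side: [L^2 M T^-3]
Right side: [L^2 M T^-3]

Both sides have the same dimensions, so the equation is dimensionally consistent.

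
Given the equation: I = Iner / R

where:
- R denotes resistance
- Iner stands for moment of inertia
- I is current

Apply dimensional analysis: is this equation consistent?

No

R (resistance) has dimensions [I^-2 L^2 M T^-3].
Iner (moment of inertia) has dimensions [L^2 M].
I (current) has dimensions [I].

Left side: [I]
Right side: [I^2 T^3]

The two sides have different dimensions, so the equation is NOT dimensionally consistent.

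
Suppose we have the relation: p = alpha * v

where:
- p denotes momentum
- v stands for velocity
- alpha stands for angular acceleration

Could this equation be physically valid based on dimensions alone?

No

p (momentum) has dimensions [L M T^-1].
v (velocity) has dimensions [L T^-1].
alpha (angular acceleration) has dimensions [T^-2].

Left side: [L M T^-1]
Right side: [L T^-3]

The two sides have different dimensions, so the equation is NOT dimensionally consistent.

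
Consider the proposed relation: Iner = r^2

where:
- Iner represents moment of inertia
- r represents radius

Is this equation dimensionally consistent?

No

Iner (moment of inertia) has dimensions [L^2 M].
r (radius) has dimensions [L].

Left side: [L^2 M]
Right side: [L^2]

The two sides have different dimensions, so the equation is NOT dimensionally consistent.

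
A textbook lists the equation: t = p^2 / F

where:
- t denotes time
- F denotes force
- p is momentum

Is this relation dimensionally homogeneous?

No

t (time) has dimensions [T].
F (force) has dimensions [L M T^-2].
p (momentum) has dimensions [L M T^-1].

Left side: [T]
Right side: [L M]

The two sides have different dimensions, so the equation is NOT dimensionally consistent.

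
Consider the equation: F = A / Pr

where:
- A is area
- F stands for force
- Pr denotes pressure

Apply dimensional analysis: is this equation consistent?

No

A (area) has dimensions [L^2].
F (force) has dimensions [L M T^-2].
Pr (pressure) has dimensions [L^-1 M T^-2].

Left side: [L M T^-2]
Right side: [L^3 M^-1 T^2]

The two sides have different dimensions, so the equation is NOT dimensionally consistent.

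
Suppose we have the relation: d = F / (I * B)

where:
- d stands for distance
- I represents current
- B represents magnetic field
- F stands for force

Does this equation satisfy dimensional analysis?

Yes

d (distance) has dimensions [L].
I (current) has dimensions [I].
B (magnetic field) has dimensions [I^-1 M T^-2].
F (force) has dimensions [L M T^-2].

Left side: [L]
Right side: [L]

Both sides have the same dimensions, so the equation is dimensionally consistent.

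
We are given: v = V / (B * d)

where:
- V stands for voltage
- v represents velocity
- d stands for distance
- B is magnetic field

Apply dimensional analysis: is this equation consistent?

Yes

V (voltage) has dimensions [I^-1 L^2 M T^-3].
v (velocity) has dimensions [L T^-1].
d (distance) has dimensions [L].
B (magnetic field) has dimensions [I^-1 M T^-2].

Left side: [L T^-1]
Right side: [L T^-1]

Both sides have the same dimensions, so the equation is dimensionally consistent.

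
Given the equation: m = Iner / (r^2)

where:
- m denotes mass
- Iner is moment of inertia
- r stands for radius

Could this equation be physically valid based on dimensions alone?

Yes

m (mass) has dimensions [M].
Iner (moment of inertia) has dimensions [L^2 M].
r (radius) has dimensions [L].

Left side: [M]
Right side: [M]

Both sides have the same dimensions, so the equation is dimensionally consistent.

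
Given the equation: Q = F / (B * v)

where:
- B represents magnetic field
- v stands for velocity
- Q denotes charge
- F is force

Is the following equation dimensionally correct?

Yes

B (magnetic field) has dimensions [I^-1 M T^-2].
v (velocity) has dimensions [L T^-1].
Q (charge) has dimensions [I T].
F (force) has dimensions [L M T^-2].

Left side: [I T]
Right side: [I T]

Both sides have the same dimensions, so the equation is dimensionally consistent.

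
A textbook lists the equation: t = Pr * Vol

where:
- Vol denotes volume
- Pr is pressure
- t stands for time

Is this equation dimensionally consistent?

No

Vol (volume) has dimensions [L^3].
Pr (pressure) has dimensions [L^-1 M T^-2].
t (time) has dimensions [T].

Left side: [T]
Right side: [L^2 M T^-2]

The two sides have different dimensions, so the equation is NOT dimensionally consistent.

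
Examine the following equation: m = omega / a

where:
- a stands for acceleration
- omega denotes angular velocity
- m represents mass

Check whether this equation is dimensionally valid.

No

a (acceleration) has dimensions [L T^-2].
omega (angular velocity) has dimensions [T^-1].
m (mass) has dimensions [M].

Left side: [M]
Right side: [L^-1 T]

The two sides have different dimensions, so the equation is NOT dimensionally consistent.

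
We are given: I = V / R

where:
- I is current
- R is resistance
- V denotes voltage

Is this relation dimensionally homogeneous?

Yes

I (current) has dimensions [I].
R (resistance) has dimensions [I^-2 L^2 M T^-3].
V (voltage) has dimensions [I^-1 L^2 M T^-3].

Left side: [I]
Right side: [I]

Both sides have the same dimensions, so the equation is dimensionally consistent.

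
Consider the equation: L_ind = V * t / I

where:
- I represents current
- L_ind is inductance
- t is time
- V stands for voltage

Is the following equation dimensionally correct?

Yes

I (current) has dimensions [I].
L_ind (inductance) has dimensions [I^-2 L^2 M T^-2].
t (time) has dimensions [T].
V (voltage) has dimensions [I^-1 L^2 M T^-3].

Left side: [I^-2 L^2 M T^-2]
Right side: [I^-2 L^2 M T^-2]

Both sides have the same dimensions, so the equation is dimensionally consistent.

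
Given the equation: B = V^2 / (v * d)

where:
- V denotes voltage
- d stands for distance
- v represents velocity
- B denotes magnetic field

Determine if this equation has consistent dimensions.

No

V (voltage) has dimensions [I^-1 L^2 M T^-3].
d (distance) has dimensions [L].
v (velocity) has dimensions [L T^-1].
B (magnetic field) has dimensions [I^-1 M T^-2].

Left side: [I^-1 M T^-2]
Right side: [I^-2 L^2 M^2 T^-5]

The two sides have different dimensions, so the equation is NOT dimensionally consistent.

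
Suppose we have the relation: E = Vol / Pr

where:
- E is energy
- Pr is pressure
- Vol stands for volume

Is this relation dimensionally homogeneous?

No

E (energy) has dimensions [L^2 M T^-2].
Pr (pressure) has dimensions [L^-1 M T^-2].
Vol (volume) has dimensions [L^3].

Left side: [L^2 M T^-2]
Right side: [L^4 M^-1 T^2]

The two sides have different dimensions, so the equation is NOT dimensionally consistent.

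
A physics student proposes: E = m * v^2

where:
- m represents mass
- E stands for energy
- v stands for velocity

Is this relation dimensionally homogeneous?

Yes

m (mass) has dimensions [M].
E (energy) has dimensions [L^2 M T^-2].
v (velocity) has dimensions [L T^-1].

Left side: [L^2 M T^-2]
Right side: [L^2 M T^-2]

Both sides have the same dimensions, so the equation is dimensionally consistent.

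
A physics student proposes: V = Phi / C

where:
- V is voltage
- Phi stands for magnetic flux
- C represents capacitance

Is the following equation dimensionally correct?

No

V (voltage) has dimensions [I^-1 L^2 M T^-3].
Phi (magnetic flux) has dimensions [I^-1 L^2 M T^-2].
C (capacitance) has dimensions [I^2 L^-2 M^-1 T^4].

Left side: [I^-1 L^2 M T^-3]
Right side: [I^-3 L^4 M^2 T^-6]

The two sides have different dimensions, so the equation is NOT dimensionally consistent.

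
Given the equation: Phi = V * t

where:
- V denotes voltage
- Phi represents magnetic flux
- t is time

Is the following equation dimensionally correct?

Yes

V (voltage) has dimensions [I^-1 L^2 M T^-3].
Phi (magnetic flux) has dimensions [I^-1 L^2 M T^-2].
t (time) has dimensions [T].

Left side: [I^-1 L^2 M T^-2]
Right side: [I^-1 L^2 M T^-2]

Both sides have the same dimensions, so the equation is dimensionally consistent.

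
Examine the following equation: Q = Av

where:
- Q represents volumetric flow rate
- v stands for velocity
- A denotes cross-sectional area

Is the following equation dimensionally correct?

Yes

Q (volumetric flow rate) has dimensions [L^3 T^-1].
v (velocity) has dimensions [L T^-1].
A (cross-sectional area) has dimensions [L^2].

Left side: [L^3 T^-1]
Right side: [L^3 T^-1]

Both sides have the same dimensions, so the equation is dimensionally consistent.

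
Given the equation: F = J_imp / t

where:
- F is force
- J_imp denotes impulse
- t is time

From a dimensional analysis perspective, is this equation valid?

Yes

F (force) has dimensions [L M T^-2].
J_imp (impulse) has dimensions [L M T^-1].
t (time) has dimensions [T].

Left side: [L M T^-2]
Right side: [L M T^-2]

Both sides have the same dimensions, so the equation is dimensionally consistent.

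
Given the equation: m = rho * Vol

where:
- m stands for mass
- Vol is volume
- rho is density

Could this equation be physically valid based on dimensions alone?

Yes

m (mass) has dimensions [M].
Vol (volume) has dimensions [L^3].
rho (density) has dimensions [L^-3 M].

Left side: [M]
Right side: [M]

Both sides have the same dimensions, so the equation is dimensionally consistent.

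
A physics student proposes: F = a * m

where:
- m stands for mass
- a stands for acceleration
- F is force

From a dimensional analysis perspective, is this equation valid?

Yes

m (mass) has dimensions [M].
a (acceleration) has dimensions [L T^-2].
F (force) has dimensions [L M T^-2].

Left side: [L M T^-2]
Right side: [L M T^-2]

Both sides have the same dimensions, so the equation is dimensionally consistent.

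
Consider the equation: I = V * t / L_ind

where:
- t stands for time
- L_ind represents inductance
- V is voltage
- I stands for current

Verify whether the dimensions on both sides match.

Yes

t (time) has dimensions [T].
L_ind (inductance) has dimensions [I^-2 L^2 M T^-2].
V (voltage) has dimensions [I^-1 L^2 M T^-3].
I (current) has dimensions [I].

Left side: [I]
Right side: [I]

Both sides have the same dimensions, so the equation is dimensionally consistent.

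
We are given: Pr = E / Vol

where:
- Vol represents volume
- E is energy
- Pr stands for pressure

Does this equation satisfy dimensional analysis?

Yes

Vol (volume) has dimensions [L^3].
E (energy) has dimensions [L^2 M T^-2].
Pr (pressure) has dimensions [L^-1 M T^-2].

Left side: [L^-1 M T^-2]
Right side: [L^-1 M T^-2]

Both sides have the same dimensions, so the equation is dimensionally consistent.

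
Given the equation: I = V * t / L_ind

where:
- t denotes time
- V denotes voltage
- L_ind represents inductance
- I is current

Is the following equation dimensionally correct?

Yes

t (time) has dimensions [T].
V (voltage) has dimensions [I^-1 L^2 M T^-3].
L_ind (inductance) has dimensions [I^-2 L^2 M T^-2].
I (current) has dimensions [I].

Left side: [I]
Right side: [I]

Both sides have the same dimensions, so the equation is dimensionally consistent.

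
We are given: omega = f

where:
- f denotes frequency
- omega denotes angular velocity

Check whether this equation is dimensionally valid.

Yes

f (frequency) has dimensions [T^-1].
omega (angular velocity) has dimensions [T^-1].

Left side: [T^-1]
Right side: [T^-1]

Both sides have the same dimensions, so the equation is dimensionally consistent.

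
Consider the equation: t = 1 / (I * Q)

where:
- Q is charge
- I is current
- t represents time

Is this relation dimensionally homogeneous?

No

Q (charge) has dimensions [I T].
I (current) has dimensions [I].
t (time) has dimensions [T].

Left side: [T]
Right side: [I^-2 T^-1]

The two sides have different dimensions, so the equation is NOT dimensionally consistent.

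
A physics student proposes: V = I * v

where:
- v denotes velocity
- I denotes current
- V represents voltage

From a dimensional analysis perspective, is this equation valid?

No

v (velocity) has dimensions [L T^-1].
I (current) has dimensions [I].
V (voltage) has dimensions [I^-1 L^2 M T^-3].

Left side: [I^-1 L^2 M T^-3]
Right side: [I L T^-1]

The two sides have different dimensions, so the equation is NOT dimensionally consistent.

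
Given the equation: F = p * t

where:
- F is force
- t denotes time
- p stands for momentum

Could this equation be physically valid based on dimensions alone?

No

F (force) has dimensions [L M T^-2].
t (time) has dimensions [T].
p (momentum) has dimensions [L M T^-1].

Left side: [L M T^-2]
Right side: [L M]

The two sides have different dimensions, so the equation is NOT dimensionally consistent.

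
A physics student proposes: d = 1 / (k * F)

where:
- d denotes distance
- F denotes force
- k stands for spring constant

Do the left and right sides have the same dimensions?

No

d (distance) has dimensions [L].
F (force) has dimensions [L M T^-2].
k (spring constant) has dimensions [M T^-2].

Left side: [L]
Right side: [L^-1 M^-2 T^4]

The two sides have different dimensions, so the equation is NOT dimensionally consistent.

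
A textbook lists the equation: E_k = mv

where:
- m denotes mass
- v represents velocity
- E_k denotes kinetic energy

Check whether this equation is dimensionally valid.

No

m (mass) has dimensions [M].
v (velocity) has dimensions [L T^-1].
E_k (kinetic energy) has dimensions [L^2 M T^-2].

Left side: [L^2 M T^-2]
Right side: [L M T^-1]

The two sides have different dimensions, so the equation is NOT dimensionally consistent.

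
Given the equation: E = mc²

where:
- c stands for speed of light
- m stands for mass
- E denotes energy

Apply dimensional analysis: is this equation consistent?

Yes

c (speed of light) has dimensions [L T^-1].
m (mass) has dimensions [M].
E (energy) has dimensions [L^2 M T^-2].

Left side: [L^2 M T^-2]
Right side: [L^2 M T^-2]

Both sides have the same dimensions, so the equation is dimensionally consistent.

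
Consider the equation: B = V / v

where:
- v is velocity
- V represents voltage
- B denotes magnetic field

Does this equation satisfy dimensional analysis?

No

v (velocity) has dimensions [L T^-1].
V (voltage) has dimensions [I^-1 L^2 M T^-3].
B (magnetic field) has dimensions [I^-1 M T^-2].

Left side: [I^-1 M T^-2]
Right side: [I^-1 L M T^-2]

The two sides have different dimensions, so the equation is NOT dimensionally consistent.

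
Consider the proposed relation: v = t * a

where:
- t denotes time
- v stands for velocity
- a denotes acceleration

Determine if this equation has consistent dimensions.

Yes

t (time) has dimensions [T].
v (velocity) has dimensions [L T^-1].
a (acceleration) has dimensions [L T^-2].

Left side: [L T^-1]
Right side: [L T^-1]

Both sides have the same dimensions, so the equation is dimensionally consistent.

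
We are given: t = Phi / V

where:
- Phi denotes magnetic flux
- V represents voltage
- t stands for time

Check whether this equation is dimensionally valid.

Yes

Phi (magnetic flux) has dimensions [I^-1 L^2 M T^-2].
V (voltage) has dimensions [I^-1 L^2 M T^-3].
t (time) has dimensions [T].

Left side: [T]
Right side: [T]

Both sides have the same dimensions, so the equation is dimensionally consistent.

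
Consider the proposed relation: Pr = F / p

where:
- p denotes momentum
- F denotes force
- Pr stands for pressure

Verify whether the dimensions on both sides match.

No

p (momentum) has dimensions [L M T^-1].
F (force) has dimensions [L M T^-2].
Pr (pressure) has dimensions [L^-1 M T^-2].

Left side: [L^-1 M T^-2]
Right side: [T^-1]

The two sides have different dimensions, so the equation is NOT dimensionally consistent.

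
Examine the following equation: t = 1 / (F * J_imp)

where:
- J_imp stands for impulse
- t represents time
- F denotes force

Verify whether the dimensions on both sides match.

No

J_imp (impulse) has dimensions [L M T^-1].
t (time) has dimensions [T].
F (force) has dimensions [L M T^-2].

Left side: [T]
Right side: [L^-2 M^-2 T^3]

The two sides have different dimensions, so the equation is NOT dimensionally consistent.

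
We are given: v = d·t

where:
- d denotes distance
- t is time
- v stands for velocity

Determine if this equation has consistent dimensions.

No

d (distance) has dimensions [L].
t (time) has dimensions [T].
v (velocity) has dimensions [L T^-1].

Left side: [L T^-1]
Right side: [L T]

The two sides have different dimensions, so the equation is NOT dimensionally consistent.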